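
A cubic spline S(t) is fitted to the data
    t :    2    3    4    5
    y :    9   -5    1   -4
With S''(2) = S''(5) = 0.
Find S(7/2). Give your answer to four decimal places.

-2.6750

With m_i denoting the second derivative at x_i, h_i = 1, 1, 1, and Δ_i = (y_(i+1) − y_i)/h_i = -14, 6, -5:
  1·m_0 + 4·m_1 + 1·m_2 = 6(Δ_1 - Δ_0) = 120
  1·m_1 + 4·m_2 + 1·m_3 = 6(Δ_2 - Δ_1) = -66
Natural end conditions: m_0 = m_3 = 0.
Hence m_0 = 0, m_1 = 182/5, m_2 = -128/5, m_3 = 0.
On [3, 4], S(t) = -5 - 28/15·(t - 3) + 91/5·(t - 3)² - 31/3·(t - 3)³.
With (t - 3) = 1/2: S(7/2) = -107/40.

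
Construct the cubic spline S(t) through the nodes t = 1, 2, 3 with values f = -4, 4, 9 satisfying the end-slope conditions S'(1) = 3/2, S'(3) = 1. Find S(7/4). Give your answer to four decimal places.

Write M_i for S''(x_i). With h_i = 1, 1 and divided differences Δ_i = 8, 5, the continuity of S' gives the tridiagonal system
  1·M_0 + 4·M_1 + 1·M_2 = 6(Δ_1 - Δ_0) = -18
Clamped end conditions give two more equations: 2h_0·M_0 + h_0·M_1 = 6(Δ_0 - S'(1)) = 39 and h_1·M_1 + 2h_1·M_2 = 6(S'(3) - Δ_1) = -24.
Hence M_0 = 95/4, M_1 = -17/2, M_2 = -31/4.
On [1, 2], S(t) = -4 + 3/2·(t - 1) + 95/8·(t - 1)² - 43/8·(t - 1)³.
With (t - 1) = 3/4: S(7/4) = 787/512.

1.5371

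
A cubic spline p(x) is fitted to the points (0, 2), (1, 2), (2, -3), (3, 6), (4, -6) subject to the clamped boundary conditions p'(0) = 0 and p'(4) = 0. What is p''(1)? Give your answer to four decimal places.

Write M_i for p''(x_i). With h_i = 1, 1, 1, 1 and divided differences Δ_i = 0, -5, 9, -12, the continuity of p' gives the tridiagonal system
  1·M_0 + 4·M_1 + 1·M_2 = 6(Δ_1 - Δ_0) = -30
  1·M_1 + 4·M_2 + 1·M_3 = 6(Δ_2 - Δ_1) = 84
  1·M_2 + 4·M_3 + 1·M_4 = 6(Δ_3 - Δ_2) = -126
Clamped end conditions give two more equations: 2h_0·M_0 + h_0·M_1 = 6(Δ_0 - p'(0)) = 0 and h_3·M_3 + 2h_3·M_4 = 6(p'(4) - Δ_3) = 72.
Forward elimination and back-substitution give M_0 = 141/14, M_1 = -141/7, M_2 = 81/2, M_3 = -405/7, M_4 = 909/14.

-20.1429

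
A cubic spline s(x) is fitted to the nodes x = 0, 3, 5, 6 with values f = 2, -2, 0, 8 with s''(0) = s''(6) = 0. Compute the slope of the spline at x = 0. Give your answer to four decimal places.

-1.3333

With M_i denoting the second derivative at x_i, h_i = 3, 2, 1, and Δ_i = (y_(i+1) − y_i)/h_i = -4/3, 1, 8:
  3·M_0 + 10·M_1 + 2·M_2 = 6(Δ_1 - Δ_0) = 14
  2·M_1 + 6·M_2 + 1·M_3 = 6(Δ_2 - Δ_1) = 42
Natural end conditions: M_0 = M_3 = 0.
Hence M_0 = 0, M_1 = 0, M_2 = 7, M_3 = 0.
On [0, 3], s'(x) = b_0 + 2c_0·x + 3d_0·x² with b_0 = Δ_0 - h_0(2M_0 + M_1)/6 = -4/3, c_0 = M_0/2 = 0, d_0 = (M_1 - M_0)/(6h_0) = 0. So s'(0) = -4/3.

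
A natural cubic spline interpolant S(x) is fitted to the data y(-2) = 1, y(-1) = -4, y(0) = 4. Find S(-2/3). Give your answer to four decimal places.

-2.5370

With M_i denoting the second derivative at x_i, h_i = 1, 1, and Δ_i = (y_(i+1) − y_i)/h_i = -5, 8:
  1·M_0 + 4·M_1 + 1·M_2 = 6(Δ_1 - Δ_0) = 78
Natural end conditions: M_0 = M_2 = 0.
Forward elimination and back-substitution give M_0 = 0, M_1 = 39/2, M_2 = 0.
On [-1, 0], S(x) = -4 + 3/2·(x + 1) + 39/4·(x + 1)² - 13/4·(x + 1)³.
With (x + 1) = 1/3: S(-2/3) = -137/54.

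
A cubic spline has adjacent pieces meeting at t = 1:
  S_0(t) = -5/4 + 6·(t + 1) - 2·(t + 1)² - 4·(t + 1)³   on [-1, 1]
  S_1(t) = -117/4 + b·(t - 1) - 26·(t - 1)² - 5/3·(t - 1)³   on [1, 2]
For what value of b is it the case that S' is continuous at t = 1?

S_0'(t) = 6 - 4·(t + 1) - 12·(t + 1)², so S_0'(1) = -50. On the right, S_1'(1) = b, so b = -50.

-50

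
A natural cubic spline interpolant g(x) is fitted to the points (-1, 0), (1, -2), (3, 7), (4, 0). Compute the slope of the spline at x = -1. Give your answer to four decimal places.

With σ_i denoting the second derivative at x_i, h_i = 2, 2, 1, and Δ_i = (y_(i+1) − y_i)/h_i = -1, 9/2, -7:
  2·σ_0 + 8·σ_1 + 2·σ_2 = 6(Δ_1 - Δ_0) = 33
  2·σ_1 + 6·σ_2 + 1·σ_3 = 6(Δ_2 - Δ_1) = -69
Natural end conditions: σ_0 = σ_3 = 0.
Solving: σ_0 = 0, σ_1 = 84/11, σ_2 = -309/22, σ_3 = 0.
On [-1, 1], g'(x) = b_0 + 2c_0·(x + 1) + 3d_0·(x + 1)² with b_0 = Δ_0 - h_0(2σ_0 + σ_1)/6 = -39/11, c_0 = σ_0/2 = 0, d_0 = (σ_1 - σ_0)/(6h_0) = 7/11. So g'(-1) = -39/11.

-3.5455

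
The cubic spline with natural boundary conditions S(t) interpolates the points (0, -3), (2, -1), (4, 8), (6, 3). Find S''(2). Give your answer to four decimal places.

4.2000

Put M_i = S'' at the i-th knot. Here h = (2, 2, 2) and Δ = (1, 9/2, -5/2), so the interior equations h_(i-1)·M_(i-1) + 2(h_(i-1)+h_i)·M_i + h_i·M_(i+1) = 6(Δ_i − Δ_(i-1)) read
  2·M_0 + 8·M_1 + 2·M_2 = 6(Δ_1 - Δ_0) = 21
  2·M_1 + 8·M_2 + 2·M_3 = 6(Δ_2 - Δ_1) = -42
Natural end conditions: M_0 = M_3 = 0.
Solving: M_0 = 0, M_1 = 21/5, M_2 = -63/10, M_3 = 0.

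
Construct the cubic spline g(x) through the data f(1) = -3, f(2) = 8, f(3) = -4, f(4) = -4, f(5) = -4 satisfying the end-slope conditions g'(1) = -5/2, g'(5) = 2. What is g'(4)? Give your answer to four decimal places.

2.0268

Let M_i = g''(x_i). Step sizes h_i = 1, 1, 1, 1; slopes of the chords Δ_i = (y_(i+1) - y_i)/h_i = 11, -12, 0, 0.
  1·M_0 + 4·M_1 + 1·M_2 = 6(Δ_1 - Δ_0) = -138
  1·M_1 + 4·M_2 + 1·M_3 = 6(Δ_2 - Δ_1) = 72
  1·M_2 + 4·M_3 + 1·M_4 = 6(Δ_3 - Δ_2) = 0
Clamped end conditions give two more equations: 2h_0·M_0 + h_0·M_1 = 6(Δ_0 - g'(1)) = 81 and h_3·M_3 + 2h_3·M_4 = 6(g'(5) - Δ_3) = 12.
Solving: M_0 = 3987/56, M_1 = -1719/28, M_2 = 291/8, M_3 = -339/28, M_4 = 675/56.
On [4, 5], g'(x) = b_3 + 2c_3·(x - 4) + 3d_3·(x - 4)² with b_3 = Δ_3 - h_3(2M_3 + M_4)/6 = 227/112, c_3 = M_3/2 = -339/56, d_3 = (M_4 - M_3)/(6h_3) = 451/112. So g'(4) = 227/112.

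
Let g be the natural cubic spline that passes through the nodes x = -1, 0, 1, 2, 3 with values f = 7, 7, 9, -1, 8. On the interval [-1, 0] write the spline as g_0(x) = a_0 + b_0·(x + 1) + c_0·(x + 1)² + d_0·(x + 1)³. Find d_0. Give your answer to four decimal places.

1.7321

With M_i denoting the second derivative at x_i, h_i = 1, 1, 1, 1, and Δ_i = (y_(i+1) − y_i)/h_i = 0, 2, -10, 9:
  1·M_0 + 4·M_1 + 1·M_2 = 6(Δ_1 - Δ_0) = 12
  1·M_1 + 4·M_2 + 1·M_3 = 6(Δ_2 - Δ_1) = -72
  1·M_2 + 4·M_3 + 1·M_4 = 6(Δ_3 - Δ_2) = 114
Natural end conditions: M_0 = M_4 = 0.
Solving the tridiagonal system: M_0 = 0, M_1 = 291/28, M_2 = -207/7, M_3 = 1005/28, M_4 = 0.
On [-1, 0], with g_0(x) = a_0 + b_0·(x + 1) + c_0·(x + 1)² + d_0·(x + 1)³: c_0 = M_0/2 = 0, d_0 = (M_1 - M_0)/(6h_0) = 97/56, b_0 = Δ_0 - h_0(2M_0 + M_1)/6 = -97/56.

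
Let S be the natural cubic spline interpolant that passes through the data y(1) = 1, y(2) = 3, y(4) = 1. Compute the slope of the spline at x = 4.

Write M_i for S''(x_i). With h_i = 1, 2 and divided differences Δ_i = 2, -1, the continuity of S' gives the tridiagonal system
  1·M_0 + 6·M_1 + 2·M_2 = 6(Δ_1 - Δ_0) = -18
Natural end conditions: M_0 = M_2 = 0.
Hence M_0 = 0, M_1 = -3, M_2 = 0.
On [2, 4], S'(x) = b_1 + 2c_1·(x - 2) + 3d_1·(x - 2)² with b_1 = Δ_1 - h_1(2M_1 + M_2)/6 = 1, c_1 = M_1/2 = -3/2, d_1 = (M_2 - M_1)/(6h_1) = 1/4. So S'(4) = -2.

-2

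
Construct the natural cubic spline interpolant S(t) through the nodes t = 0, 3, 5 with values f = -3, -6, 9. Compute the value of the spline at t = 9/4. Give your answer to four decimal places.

-7.7602

Write M_i for S''(x_i). With h_i = 3, 2 and divided differences Δ_i = -1, 15/2, the continuity of S' gives the tridiagonal system
  3·M_0 + 10·M_1 + 2·M_2 = 6(Δ_1 - Δ_0) = 51
Natural end conditions: M_0 = M_2 = 0.
Solving the tridiagonal system: M_0 = 0, M_1 = 51/10, M_2 = 0.
On [0, 3], S(t) = -3 - 71/20·t + 0·t² + 17/60·t³.
With t = 9/4: S(9/4) = -9933/1280.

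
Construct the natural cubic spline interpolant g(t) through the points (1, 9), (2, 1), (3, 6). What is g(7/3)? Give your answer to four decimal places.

With M_i denoting the second derivative at x_i, h_i = 1, 1, and Δ_i = (y_(i+1) − y_i)/h_i = -8, 5:
  1·M_0 + 4·M_1 + 1·M_2 = 6(Δ_1 - Δ_0) = 78
Natural end conditions: M_0 = M_2 = 0.
Forward elimination and back-substitution give M_0 = 0, M_1 = 39/2, M_2 = 0.
On [2, 3], g(t) = 1 - 3/2·(t - 2) + 39/4·(t - 2)² - 13/4·(t - 2)³.
With (t - 2) = 1/3: g(7/3) = 79/54.

1.4630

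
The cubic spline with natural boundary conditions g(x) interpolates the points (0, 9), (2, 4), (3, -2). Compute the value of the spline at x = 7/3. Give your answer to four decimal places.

Write M_i for g''(x_i). With h_i = 2, 1 and divided differences Δ_i = -5/2, -6, the continuity of g' gives the tridiagonal system
  2·M_0 + 6·M_1 + 1·M_2 = 6(Δ_1 - Δ_0) = -21
Natural end conditions: M_0 = M_2 = 0.
Solving the tridiagonal system: M_0 = 0, M_1 = -7/2, M_2 = 0.
On [2, 3], g(x) = 4 - 29/6·(x - 2) - 7/4·(x - 2)² + 7/12·(x - 2)³.
With (x - 2) = 1/3: g(7/3) = 359/162.

2.2160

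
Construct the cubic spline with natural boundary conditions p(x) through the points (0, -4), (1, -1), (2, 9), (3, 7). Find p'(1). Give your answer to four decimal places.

8.3333

Let m_i = p''(x_i). Step sizes h_i = 1, 1, 1; slopes of the chords Δ_i = (y_(i+1) - y_i)/h_i = 3, 10, -2.
  1·m_0 + 4·m_1 + 1·m_2 = 6(Δ_1 - Δ_0) = 42
  1·m_1 + 4·m_2 + 1·m_3 = 6(Δ_2 - Δ_1) = -72
Natural end conditions: m_0 = m_3 = 0.
Forward elimination and back-substitution give m_0 = 0, m_1 = 16, m_2 = -22, m_3 = 0.
On [1, 2], p'(x) = b_1 + 2c_1·(x - 1) + 3d_1·(x - 1)² with b_1 = Δ_1 - h_1(2m_1 + m_2)/6 = 25/3, c_1 = m_1/2 = 8, d_1 = (m_2 - m_1)/(6h_1) = -19/3. So p'(1) = 25/3.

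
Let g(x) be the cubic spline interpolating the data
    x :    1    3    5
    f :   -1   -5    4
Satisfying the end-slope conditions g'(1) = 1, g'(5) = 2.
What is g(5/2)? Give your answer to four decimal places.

Let M_i = g''(x_i). Step sizes h_i = 2, 2; slopes of the chords Δ_i = (y_(i+1) - y_i)/h_i = -2, 9/2.
  2·M_0 + 8·M_1 + 2·M_2 = 6(Δ_1 - Δ_0) = 39
Clamped end conditions give two more equations: 2h_0·M_0 + h_0·M_1 = 6(Δ_0 - g'(1)) = -18 and h_1·M_1 + 2h_1·M_2 = 6(g'(5) - Δ_1) = -15.
Forward elimination and back-substitution give M_0 = -73/8, M_1 = 37/4, M_2 = -67/8.
On [1, 3], g(x) = -1 + 1·(x - 1) - 73/16·(x - 1)² + 49/32·(x - 1)³.
With (x - 1) = 3/2: g(5/2) = -1177/256.

-4.5977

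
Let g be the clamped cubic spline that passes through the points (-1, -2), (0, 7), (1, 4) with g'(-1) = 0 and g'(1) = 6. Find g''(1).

48

Write m_i for g''(x_i). With h_i = 1, 1 and divided differences Δ_i = 9, -3, the continuity of g' gives the tridiagonal system
  1·m_0 + 4·m_1 + 1·m_2 = 6(Δ_1 - Δ_0) = -72
Clamped end conditions give two more equations: 2h_0·m_0 + h_0·m_1 = 6(Δ_0 - g'(-1)) = 54 and h_1·m_1 + 2h_1·m_2 = 6(g'(1) - Δ_1) = 54.
Hence m_0 = 48, m_1 = -42, m_2 = 48.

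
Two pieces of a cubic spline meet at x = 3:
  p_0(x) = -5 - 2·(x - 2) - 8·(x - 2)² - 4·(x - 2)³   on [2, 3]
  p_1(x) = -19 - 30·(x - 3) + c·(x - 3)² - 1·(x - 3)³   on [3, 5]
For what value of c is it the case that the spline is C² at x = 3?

-20

p_0''(x) = -16 - 24·(x - 2), so p_0''(3) = -40. On the right, p_1''(3) = 2c, so c = -20.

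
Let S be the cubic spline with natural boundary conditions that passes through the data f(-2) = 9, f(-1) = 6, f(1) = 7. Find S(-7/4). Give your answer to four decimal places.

8.1133

Put σ_i = S'' at the i-th knot. Here h = (1, 2) and Δ = (-3, 1/2), so the interior equations h_(i-1)·σ_(i-1) + 2(h_(i-1)+h_i)·σ_i + h_i·σ_(i+1) = 6(Δ_i − Δ_(i-1)) read
  1·σ_0 + 6·σ_1 + 2·σ_2 = 6(Δ_1 - Δ_0) = 21
Natural end conditions: σ_0 = σ_2 = 0.
Solving the tridiagonal system: σ_0 = 0, σ_1 = 7/2, σ_2 = 0.
On [-2, -1], S(t) = 9 - 43/12·(t + 2) + 0·(t + 2)² + 7/12·(t + 2)³.
With (t + 2) = 1/4: S(-7/4) = 2077/256.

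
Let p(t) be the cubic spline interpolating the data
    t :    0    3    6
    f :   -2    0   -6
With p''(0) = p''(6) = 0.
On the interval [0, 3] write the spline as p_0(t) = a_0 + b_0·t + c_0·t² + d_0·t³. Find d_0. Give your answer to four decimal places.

Let σ_i = p''(x_i). Step sizes h_i = 3, 3; slopes of the chords Δ_i = (y_(i+1) - y_i)/h_i = 2/3, -2.
  3·σ_0 + 12·σ_1 + 3·σ_2 = 6(Δ_1 - Δ_0) = -16
Natural end conditions: σ_0 = σ_2 = 0.
Solving: σ_0 = 0, σ_1 = -4/3, σ_2 = 0.
On [0, 3], with p_0(t) = a_0 + b_0·t + c_0·t² + d_0·t³: c_0 = σ_0/2 = 0, d_0 = (σ_1 - σ_0)/(6h_0) = -2/27, b_0 = Δ_0 - h_0(2σ_0 + σ_1)/6 = 4/3.

-0.0741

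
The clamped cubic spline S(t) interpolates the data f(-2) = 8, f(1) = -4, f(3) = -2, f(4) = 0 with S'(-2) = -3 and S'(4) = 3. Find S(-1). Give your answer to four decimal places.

Write M_i for S''(x_i). With h_i = 3, 2, 1 and divided differences Δ_i = -4, 1, 2, the continuity of S' gives the tridiagonal system
  3·M_0 + 10·M_1 + 2·M_2 = 6(Δ_1 - Δ_0) = 30
  2·M_1 + 6·M_2 + 1·M_3 = 6(Δ_2 - Δ_1) = 6
Clamped end conditions give two more equations: 2h_0·M_0 + h_0·M_1 = 6(Δ_0 - S'(-2)) = -6 and h_2·M_2 + 2h_2·M_3 = 6(S'(4) - Δ_2) = 6.
Forward elimination and back-substitution give M_0 = -58/19, M_1 = 78/19, M_2 = -18/19, M_3 = 66/19.
On [-2, 1], S(t) = 8 - 3·(t + 2) - 29/19·(t + 2)² + 68/171·(t + 2)³.
With (t + 2) = 1: S(-1) = 662/171.

3.8713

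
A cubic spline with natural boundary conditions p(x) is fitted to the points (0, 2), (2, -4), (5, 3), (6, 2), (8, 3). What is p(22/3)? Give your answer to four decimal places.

2.2227

Write m_i for p''(x_i). With h_i = 2, 3, 1, 2 and divided differences Δ_i = -3, 7/3, -1, 1/2, the continuity of p' gives the tridiagonal system
  2·m_0 + 10·m_1 + 3·m_2 = 6(Δ_1 - Δ_0) = 32
  3·m_1 + 8·m_2 + 1·m_3 = 6(Δ_2 - Δ_1) = -20
  1·m_2 + 6·m_3 + 2·m_4 = 6(Δ_3 - Δ_2) = 9
Natural end conditions: m_0 = m_4 = 0.
Forward elimination and back-substitution give m_0 = 0, m_1 = 1891/416, m_2 = -933/208, m_3 = 935/416, m_4 = 0.
On [6, 8], p(x) = 2 - 623/624·(x - 6) + 935/832·(x - 6)² - 935/4992·(x - 6)³.
With (x - 6) = 4/3: p(22/3) = 4681/2106.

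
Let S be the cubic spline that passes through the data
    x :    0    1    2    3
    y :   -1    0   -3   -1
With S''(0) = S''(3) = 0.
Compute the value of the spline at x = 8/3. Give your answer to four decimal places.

Put σ_i = S'' at the i-th knot. Here h = (1, 1, 1) and Δ = (1, -3, 2), so the interior equations h_(i-1)·σ_(i-1) + 2(h_(i-1)+h_i)·σ_i + h_i·σ_(i+1) = 6(Δ_i − Δ_(i-1)) read
  1·σ_0 + 4·σ_1 + 1·σ_2 = 6(Δ_1 - Δ_0) = -24
  1·σ_1 + 4·σ_2 + 1·σ_3 = 6(Δ_2 - Δ_1) = 30
Natural end conditions: σ_0 = σ_3 = 0.
Forward elimination and back-substitution give σ_0 = 0, σ_1 = -42/5, σ_2 = 48/5, σ_3 = 0.
On [2, 3], S(x) = -3 - 6/5·(x - 2) + 24/5·(x - 2)² - 8/5·(x - 2)³.
With (x - 2) = 2/3: S(8/3) = -289/135.

-2.1407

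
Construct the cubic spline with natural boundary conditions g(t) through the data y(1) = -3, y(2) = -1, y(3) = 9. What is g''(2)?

Write M_i for g''(x_i). With h_i = 1, 1 and divided differences Δ_i = 2, 10, the continuity of g' gives the tridiagonal system
  1·M_0 + 4·M_1 + 1·M_2 = 6(Δ_1 - Δ_0) = 48
Natural end conditions: M_0 = M_2 = 0.
Hence M_0 = 0, M_1 = 12, M_2 = 0.

12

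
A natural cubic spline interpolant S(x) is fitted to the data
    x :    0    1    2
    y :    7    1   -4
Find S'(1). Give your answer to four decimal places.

Put σ_i = S'' at the i-th knot. Here h = (1, 1) and Δ = (-6, -5), so the interior equations h_(i-1)·σ_(i-1) + 2(h_(i-1)+h_i)·σ_i + h_i·σ_(i+1) = 6(Δ_i − Δ_(i-1)) read
  1·σ_0 + 4·σ_1 + 1·σ_2 = 6(Δ_1 - Δ_0) = 6
Natural end conditions: σ_0 = σ_2 = 0.
Solving the tridiagonal system: σ_0 = 0, σ_1 = 3/2, σ_2 = 0.
On [1, 2], S'(x) = b_1 + 2c_1·(x - 1) + 3d_1·(x - 1)² with b_1 = Δ_1 - h_1(2σ_1 + σ_2)/6 = -11/2, c_1 = σ_1/2 = 3/4, d_1 = (σ_2 - σ_1)/(6h_1) = -1/4. So S'(1) = -11/2.

-5.5000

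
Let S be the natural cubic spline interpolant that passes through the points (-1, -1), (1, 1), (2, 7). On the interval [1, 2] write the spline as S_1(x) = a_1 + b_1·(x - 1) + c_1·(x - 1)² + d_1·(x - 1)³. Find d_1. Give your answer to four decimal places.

With σ_i denoting the second derivative at x_i, h_i = 2, 1, and Δ_i = (y_(i+1) − y_i)/h_i = 1, 6:
  2·σ_0 + 6·σ_1 + 1·σ_2 = 6(Δ_1 - Δ_0) = 30
Natural end conditions: σ_0 = σ_2 = 0.
Solving: σ_0 = 0, σ_1 = 5, σ_2 = 0.
On [1, 2], with S_1(x) = a_1 + b_1·(x - 1) + c_1·(x - 1)² + d_1·(x - 1)³: c_1 = σ_1/2 = 5/2, d_1 = (σ_2 - σ_1)/(6h_1) = -5/6, b_1 = Δ_1 - h_1(2σ_1 + σ_2)/6 = 13/3.

-0.8333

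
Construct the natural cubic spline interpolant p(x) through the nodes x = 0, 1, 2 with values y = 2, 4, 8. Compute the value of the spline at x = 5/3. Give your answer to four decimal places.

With M_i denoting the second derivative at x_i, h_i = 1, 1, and Δ_i = (y_(i+1) − y_i)/h_i = 2, 4:
  1·M_0 + 4·M_1 + 1·M_2 = 6(Δ_1 - Δ_0) = 12
Natural end conditions: M_0 = M_2 = 0.
Solving: M_0 = 0, M_1 = 3, M_2 = 0.
On [1, 2], p(x) = 4 + 3·(x - 1) + 3/2·(x - 1)² - 1/2·(x - 1)³.
With (x - 1) = 2/3: p(5/3) = 176/27.

6.5185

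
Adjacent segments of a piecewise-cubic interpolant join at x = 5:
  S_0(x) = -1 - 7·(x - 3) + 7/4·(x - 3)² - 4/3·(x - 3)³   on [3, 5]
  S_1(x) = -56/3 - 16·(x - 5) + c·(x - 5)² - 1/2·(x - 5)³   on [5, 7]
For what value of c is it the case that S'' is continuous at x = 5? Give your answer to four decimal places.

-6.2500

S_0''(x) = 7/2 - 8·(x - 3), so S_0''(5) = -25/2. On the right, S_1''(5) = 2c, so c = -25/4.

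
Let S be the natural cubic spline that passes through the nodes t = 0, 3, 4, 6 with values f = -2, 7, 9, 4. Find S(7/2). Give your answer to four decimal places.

8.2912

With σ_i denoting the second derivative at x_i, h_i = 3, 1, 2, and Δ_i = (y_(i+1) − y_i)/h_i = 3, 2, -5/2:
  3·σ_0 + 8·σ_1 + 1·σ_2 = 6(Δ_1 - Δ_0) = -6
  1·σ_1 + 6·σ_2 + 2·σ_3 = 6(Δ_2 - Δ_1) = -27
Natural end conditions: σ_0 = σ_3 = 0.
Solving the tridiagonal system: σ_0 = 0, σ_1 = -9/47, σ_2 = -210/47, σ_3 = 0.
On [3, 4], S(t) = 7 + 132/47·(t - 3) - 9/94·(t - 3)² - 67/94·(t - 3)³.
With (t - 3) = 1/2: S(7/2) = 6235/752.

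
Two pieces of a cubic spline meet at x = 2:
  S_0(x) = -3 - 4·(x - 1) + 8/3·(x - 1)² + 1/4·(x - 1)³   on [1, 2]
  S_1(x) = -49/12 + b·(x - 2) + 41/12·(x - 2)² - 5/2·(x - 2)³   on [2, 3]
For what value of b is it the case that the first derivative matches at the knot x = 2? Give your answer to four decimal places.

S_0'(x) = -4 + 16/3·(x - 1) + 3/4·(x - 1)², so S_0'(2) = 25/12. On the right, S_1'(2) = b, so b = 25/12.

2.0833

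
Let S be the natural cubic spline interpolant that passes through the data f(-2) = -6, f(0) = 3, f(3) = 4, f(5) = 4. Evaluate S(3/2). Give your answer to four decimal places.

Let M_i = S''(x_i). Step sizes h_i = 2, 3, 2; slopes of the chords Δ_i = (y_(i+1) - y_i)/h_i = 9/2, 1/3, 0.
  2·M_0 + 10·M_1 + 3·M_2 = 6(Δ_1 - Δ_0) = -25
  3·M_1 + 10·M_2 + 2·M_3 = 6(Δ_2 - Δ_1) = -2
Natural end conditions: M_0 = M_3 = 0.
Forward elimination and back-substitution give M_0 = 0, M_1 = -244/91, M_2 = 55/91, M_3 = 0.
On [0, 3], S(x) = 3 + 1481/546·x - 122/91·x² + 23/126·x³.
With x = 3/2: S(3/2) = 971/208.

4.6683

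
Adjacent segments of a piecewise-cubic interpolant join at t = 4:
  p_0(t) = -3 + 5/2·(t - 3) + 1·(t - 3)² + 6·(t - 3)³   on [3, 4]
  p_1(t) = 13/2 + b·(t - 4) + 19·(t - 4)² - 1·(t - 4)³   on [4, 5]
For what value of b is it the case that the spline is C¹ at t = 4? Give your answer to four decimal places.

22.5000

p_0'(t) = 5/2 + 2·(t - 3) + 18·(t - 3)², so p_0'(4) = 45/2. On the right, p_1'(4) = b, so b = 45/2.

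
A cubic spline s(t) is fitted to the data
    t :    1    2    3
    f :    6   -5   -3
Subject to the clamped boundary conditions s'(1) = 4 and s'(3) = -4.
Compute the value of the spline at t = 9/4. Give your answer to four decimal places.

-5.4492

With m_i denoting the second derivative at x_i, h_i = 1, 1, and Δ_i = (y_(i+1) − y_i)/h_i = -11, 2:
  1·m_0 + 4·m_1 + 1·m_2 = 6(Δ_1 - Δ_0) = 78
Clamped end conditions give two more equations: 2h_0·m_0 + h_0·m_1 = 6(Δ_0 - s'(1)) = -90 and h_1·m_1 + 2h_1·m_2 = 6(s'(3) - Δ_1) = -36.
Solving: m_0 = -137/2, m_1 = 47, m_2 = -83/2.
On [2, 3], s(t) = -5 - 27/4·(t - 2) + 47/2·(t - 2)² - 59/4·(t - 2)³.
With (t - 2) = 1/4: s(9/4) = -1395/256.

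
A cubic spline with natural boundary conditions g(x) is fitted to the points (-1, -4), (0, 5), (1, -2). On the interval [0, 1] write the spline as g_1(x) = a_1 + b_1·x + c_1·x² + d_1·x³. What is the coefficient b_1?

Put M_i = g'' at the i-th knot. Here h = (1, 1) and Δ = (9, -7), so the interior equations h_(i-1)·M_(i-1) + 2(h_(i-1)+h_i)·M_i + h_i·M_(i+1) = 6(Δ_i − Δ_(i-1)) read
  1·M_0 + 4·M_1 + 1·M_2 = 6(Δ_1 - Δ_0) = -96
Natural end conditions: M_0 = M_2 = 0.
Hence M_0 = 0, M_1 = -24, M_2 = 0.
On [0, 1], with g_1(x) = a_1 + b_1·x + c_1·x² + d_1·x³: c_1 = M_1/2 = -12, d_1 = (M_2 - M_1)/(6h_1) = 4, b_1 = Δ_1 - h_1(2M_1 + M_2)/6 = 1.

1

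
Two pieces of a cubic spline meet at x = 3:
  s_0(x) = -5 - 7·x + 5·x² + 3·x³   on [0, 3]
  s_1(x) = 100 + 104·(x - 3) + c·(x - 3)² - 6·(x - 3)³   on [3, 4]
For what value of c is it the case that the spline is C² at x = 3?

s_0''(x) = 10 + 18·x, so s_0''(3) = 64. On the right, s_1''(3) = 2c, so c = 32.

32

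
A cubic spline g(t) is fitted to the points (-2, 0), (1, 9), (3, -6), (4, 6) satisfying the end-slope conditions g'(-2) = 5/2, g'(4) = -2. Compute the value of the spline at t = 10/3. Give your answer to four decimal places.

-1.2086

Write σ_i for g''(x_i). With h_i = 3, 2, 1 and divided differences Δ_i = 3, -15/2, 12, the continuity of g' gives the tridiagonal system
  3·σ_0 + 10·σ_1 + 2·σ_2 = 6(Δ_1 - Δ_0) = -63
  2·σ_1 + 6·σ_2 + 1·σ_3 = 6(Δ_2 - Δ_1) = 117
Clamped end conditions give two more equations: 2h_0·σ_0 + h_0·σ_1 = 6(Δ_0 - g'(-2)) = 3 and h_2·σ_2 + 2h_2·σ_3 = 6(g'(4) - Δ_2) = -84.
Forward elimination and back-substitution give σ_0 = 159/19, σ_1 = -299/19, σ_2 = 658/19, σ_3 = -1127/19.
On [3, 4], g(t) = -6 + 393/38·(t - 3) + 329/19·(t - 3)² - 595/38·(t - 3)³.
With (t - 3) = 1/3: g(10/3) = -620/513.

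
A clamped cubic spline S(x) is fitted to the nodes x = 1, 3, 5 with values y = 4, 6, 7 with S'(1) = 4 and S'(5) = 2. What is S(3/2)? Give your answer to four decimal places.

Let σ_i = S''(x_i). Step sizes h_i = 2, 2; slopes of the chords Δ_i = (y_(i+1) - y_i)/h_i = 1, 1/2.
  2·σ_0 + 8·σ_1 + 2·σ_2 = 6(Δ_1 - Δ_0) = -3
Clamped end conditions give two more equations: 2h_0·σ_0 + h_0·σ_1 = 6(Δ_0 - S'(1)) = -18 and h_1·σ_1 + 2h_1·σ_2 = 6(S'(5) - Δ_1) = 9.
Solving: σ_0 = -37/8, σ_1 = 1/4, σ_2 = 17/8.
On [1, 3], S(x) = 4 + 4·(x - 1) - 37/16·(x - 1)² + 13/32·(x - 1)³.
With (x - 1) = 1/2: S(3/2) = 1401/256.

5.4727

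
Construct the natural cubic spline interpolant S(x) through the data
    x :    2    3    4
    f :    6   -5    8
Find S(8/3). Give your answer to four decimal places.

-3.5556

Put M_i = S'' at the i-th knot. Here h = (1, 1) and Δ = (-11, 13), so the interior equations h_(i-1)·M_(i-1) + 2(h_(i-1)+h_i)·M_i + h_i·M_(i+1) = 6(Δ_i − Δ_(i-1)) read
  1·M_0 + 4·M_1 + 1·M_2 = 6(Δ_1 - Δ_0) = 144
Natural end conditions: M_0 = M_2 = 0.
Solving: M_0 = 0, M_1 = 36, M_2 = 0.
On [2, 3], S(x) = 6 - 17·(x - 2) + 0·(x - 2)² + 6·(x - 2)³.
With (x - 2) = 2/3: S(8/3) = -32/9.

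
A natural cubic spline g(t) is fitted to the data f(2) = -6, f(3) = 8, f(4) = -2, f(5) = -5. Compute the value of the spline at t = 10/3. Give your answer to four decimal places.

Let m_i = g''(x_i). Step sizes h_i = 1, 1, 1; slopes of the chords Δ_i = (y_(i+1) - y_i)/h_i = 14, -10, -3.
  1·m_0 + 4·m_1 + 1·m_2 = 6(Δ_1 - Δ_0) = -144
  1·m_1 + 4·m_2 + 1·m_3 = 6(Δ_2 - Δ_1) = 42
Natural end conditions: m_0 = m_3 = 0.
Solving: m_0 = 0, m_1 = -206/5, m_2 = 104/5, m_3 = 0.
On [3, 4], g(t) = 8 + 4/15·(t - 3) - 103/5·(t - 3)² + 31/3·(t - 3)³.
With (t - 3) = 1/3: g(10/3) = 2504/405.

6.1827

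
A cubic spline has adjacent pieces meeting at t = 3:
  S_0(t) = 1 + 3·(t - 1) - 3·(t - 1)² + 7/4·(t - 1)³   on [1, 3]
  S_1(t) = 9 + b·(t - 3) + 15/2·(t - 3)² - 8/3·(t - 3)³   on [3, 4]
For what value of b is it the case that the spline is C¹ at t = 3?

S_0'(t) = 3 - 6·(t - 1) + 21/4·(t - 1)², so S_0'(3) = 12. On the right, S_1'(3) = b, so b = 12.

12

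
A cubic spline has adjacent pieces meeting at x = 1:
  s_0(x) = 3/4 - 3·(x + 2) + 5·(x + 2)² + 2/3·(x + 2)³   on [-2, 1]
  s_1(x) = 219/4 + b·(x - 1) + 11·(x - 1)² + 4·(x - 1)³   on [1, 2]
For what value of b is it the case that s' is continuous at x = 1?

45

s_0'(x) = -3 + 10·(x + 2) + 2·(x + 2)², so s_0'(1) = 45. On the right, s_1'(1) = b, so b = 45.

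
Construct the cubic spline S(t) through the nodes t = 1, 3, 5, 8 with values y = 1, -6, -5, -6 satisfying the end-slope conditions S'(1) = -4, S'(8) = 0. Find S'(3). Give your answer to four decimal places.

Write m_i for S''(x_i). With h_i = 2, 2, 3 and divided differences Δ_i = -7/2, 1/2, -1/3, the continuity of S' gives the tridiagonal system
  2·m_0 + 8·m_1 + 2·m_2 = 6(Δ_1 - Δ_0) = 24
  2·m_1 + 10·m_2 + 3·m_3 = 6(Δ_2 - Δ_1) = -5
Clamped end conditions give two more equations: 2h_0·m_0 + h_0·m_1 = 6(Δ_0 - S'(1)) = 3 and h_2·m_2 + 2h_2·m_3 = 6(S'(8) - Δ_2) = 2.
Solving the tridiagonal system: m_0 = -40/37, m_1 = 271/74, m_2 = -58/37, m_3 = 124/111.
On [3, 5], S'(t) = b_1 + 2c_1·(t - 3) + 3d_1·(t - 3)² with b_1 = Δ_1 - h_1(2m_1 + m_2)/6 = -105/74, c_1 = m_1/2 = 271/148, d_1 = (m_2 - m_1)/(6h_1) = -129/296. So S'(3) = -105/74.

-1.4189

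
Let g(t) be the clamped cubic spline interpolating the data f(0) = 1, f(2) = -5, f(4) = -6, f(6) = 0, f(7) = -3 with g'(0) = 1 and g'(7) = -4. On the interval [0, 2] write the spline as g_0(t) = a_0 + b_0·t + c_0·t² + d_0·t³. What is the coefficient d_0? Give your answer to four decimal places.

0.8474

Write σ_i for g''(x_i). With h_i = 2, 2, 2, 1 and divided differences Δ_i = -3, -1/2, 3, -3, the continuity of g' gives the tridiagonal system
  2·σ_0 + 8·σ_1 + 2·σ_2 = 6(Δ_1 - Δ_0) = 15
  2·σ_1 + 8·σ_2 + 2·σ_3 = 6(Δ_2 - Δ_1) = 21
  2·σ_2 + 6·σ_3 + 1·σ_4 = 6(Δ_3 - Δ_2) = -36
Clamped end conditions give two more equations: 2h_0·σ_0 + h_0·σ_1 = 6(Δ_0 - g'(0)) = -24 and h_3·σ_3 + 2h_3·σ_4 = 6(g'(7) - Δ_3) = -6.
Solving: σ_0 = -1271/172, σ_1 = 239/86, σ_2 = 649/172, σ_3 = -317/43, σ_4 = 59/86.
On [0, 2], with g_0(t) = a_0 + b_0·t + c_0·t² + d_0·t³: c_0 = σ_0/2 = -1271/344, d_0 = (σ_1 - σ_0)/(6h_0) = 583/688, b_0 = Δ_0 - h_0(2σ_0 + σ_1)/6 = 1.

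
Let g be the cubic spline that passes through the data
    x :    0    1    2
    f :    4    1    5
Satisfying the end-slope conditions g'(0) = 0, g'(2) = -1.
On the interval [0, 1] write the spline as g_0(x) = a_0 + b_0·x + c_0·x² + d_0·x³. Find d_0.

7

Put σ_i = g'' at the i-th knot. Here h = (1, 1) and Δ = (-3, 4), so the interior equations h_(i-1)·σ_(i-1) + 2(h_(i-1)+h_i)·σ_i + h_i·σ_(i+1) = 6(Δ_i − Δ_(i-1)) read
  1·σ_0 + 4·σ_1 + 1·σ_2 = 6(Δ_1 - Δ_0) = 42
Clamped end conditions give two more equations: 2h_0·σ_0 + h_0·σ_1 = 6(Δ_0 - g'(0)) = -18 and h_1·σ_1 + 2h_1·σ_2 = 6(g'(2) - Δ_1) = -30.
Hence σ_0 = -20, σ_1 = 22, σ_2 = -26.
On [0, 1], with g_0(x) = a_0 + b_0·x + c_0·x² + d_0·x³: c_0 = σ_0/2 = -10, d_0 = (σ_1 - σ_0)/(6h_0) = 7, b_0 = Δ_0 - h_0(2σ_0 + σ_1)/6 = 0.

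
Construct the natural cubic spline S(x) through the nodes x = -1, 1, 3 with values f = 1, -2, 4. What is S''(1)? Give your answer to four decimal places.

3.3750

With σ_i denoting the second derivative at x_i, h_i = 2, 2, and Δ_i = (y_(i+1) − y_i)/h_i = -3/2, 3:
  2·σ_0 + 8·σ_1 + 2·σ_2 = 6(Δ_1 - Δ_0) = 27
Natural end conditions: σ_0 = σ_2 = 0.
Solving the tridiagonal system: σ_0 = 0, σ_1 = 27/8, σ_2 = 0.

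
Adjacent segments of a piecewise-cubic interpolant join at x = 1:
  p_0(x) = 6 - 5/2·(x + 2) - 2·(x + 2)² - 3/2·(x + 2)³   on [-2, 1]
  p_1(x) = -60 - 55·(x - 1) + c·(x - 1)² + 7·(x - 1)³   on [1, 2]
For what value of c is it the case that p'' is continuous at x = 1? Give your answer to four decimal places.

-15.5000

p_0''(x) = -4 - 9·(x + 2), so p_0''(1) = -31. On the right, p_1''(1) = 2c, so c = -31/2.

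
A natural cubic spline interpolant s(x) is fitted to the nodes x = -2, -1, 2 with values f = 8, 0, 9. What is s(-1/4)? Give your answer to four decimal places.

Write σ_i for s''(x_i). With h_i = 1, 3 and divided differences Δ_i = -8, 3, the continuity of s' gives the tridiagonal system
  1·σ_0 + 8·σ_1 + 3·σ_2 = 6(Δ_1 - Δ_0) = 66
Natural end conditions: σ_0 = σ_2 = 0.
Hence σ_0 = 0, σ_1 = 33/4, σ_2 = 0.
On [-1, 2], s(x) = 0 - 21/4·(x + 1) + 33/8·(x + 1)² - 11/24·(x + 1)³.
With (x + 1) = 3/4: s(-1/4) = -927/512.

-1.8105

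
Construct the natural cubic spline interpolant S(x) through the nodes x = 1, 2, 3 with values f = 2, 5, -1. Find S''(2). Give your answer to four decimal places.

-13.5000

With σ_i denoting the second derivative at x_i, h_i = 1, 1, and Δ_i = (y_(i+1) − y_i)/h_i = 3, -6:
  1·σ_0 + 4·σ_1 + 1·σ_2 = 6(Δ_1 - Δ_0) = -54
Natural end conditions: σ_0 = σ_2 = 0.
Hence σ_0 = 0, σ_1 = -27/2, σ_2 = 0.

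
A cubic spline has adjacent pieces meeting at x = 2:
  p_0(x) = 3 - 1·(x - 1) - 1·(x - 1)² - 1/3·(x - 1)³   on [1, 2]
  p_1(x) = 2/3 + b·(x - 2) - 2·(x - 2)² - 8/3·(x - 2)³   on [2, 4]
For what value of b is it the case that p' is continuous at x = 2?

p_0'(x) = -1 - 2·(x - 1) - 1·(x - 1)², so p_0'(2) = -4. On the right, p_1'(2) = b, so b = -4.

-4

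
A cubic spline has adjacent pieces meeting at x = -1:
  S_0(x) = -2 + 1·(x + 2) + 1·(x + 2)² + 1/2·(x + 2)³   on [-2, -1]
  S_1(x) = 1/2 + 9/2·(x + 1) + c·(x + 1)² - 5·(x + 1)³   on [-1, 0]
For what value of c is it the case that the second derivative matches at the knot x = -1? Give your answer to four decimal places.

S_0''(x) = 2 + 3·(x + 2), so S_0''(-1) = 5. On the right, S_1''(-1) = 2c, so c = 5/2.

2.5000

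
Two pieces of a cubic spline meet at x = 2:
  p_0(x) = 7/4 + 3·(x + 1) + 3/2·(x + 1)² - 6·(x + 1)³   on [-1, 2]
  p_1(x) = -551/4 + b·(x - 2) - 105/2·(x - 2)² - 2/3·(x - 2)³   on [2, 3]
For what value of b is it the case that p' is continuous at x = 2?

-150

p_0'(x) = 3 + 3·(x + 1) - 18·(x + 1)², so p_0'(2) = -150. On the right, p_1'(2) = b, so b = -150.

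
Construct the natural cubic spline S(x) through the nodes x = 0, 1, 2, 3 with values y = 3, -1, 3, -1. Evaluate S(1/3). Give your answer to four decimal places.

0.8765

Put M_i = S'' at the i-th knot. Here h = (1, 1, 1) and Δ = (-4, 4, -4), so the interior equations h_(i-1)·M_(i-1) + 2(h_(i-1)+h_i)·M_i + h_i·M_(i+1) = 6(Δ_i − Δ_(i-1)) read
  1·M_0 + 4·M_1 + 1·M_2 = 6(Δ_1 - Δ_0) = 48
  1·M_1 + 4·M_2 + 1·M_3 = 6(Δ_2 - Δ_1) = -48
Natural end conditions: M_0 = M_3 = 0.
Solving the tridiagonal system: M_0 = 0, M_1 = 16, M_2 = -16, M_3 = 0.
On [0, 1], S(x) = 3 - 20/3·x + 0·x² + 8/3·x³.
With x = 1/3: S(1/3) = 71/81.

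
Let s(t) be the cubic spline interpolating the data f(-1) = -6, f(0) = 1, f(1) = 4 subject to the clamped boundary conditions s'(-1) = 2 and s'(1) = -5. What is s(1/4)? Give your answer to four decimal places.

2.8633

Write M_i for s''(x_i). With h_i = 1, 1 and divided differences Δ_i = 7, 3, the continuity of s' gives the tridiagonal system
  1·M_0 + 4·M_1 + 1·M_2 = 6(Δ_1 - Δ_0) = -24
Clamped end conditions give two more equations: 2h_0·M_0 + h_0·M_1 = 6(Δ_0 - s'(-1)) = 30 and h_1·M_1 + 2h_1·M_2 = 6(s'(1) - Δ_1) = -48.
Forward elimination and back-substitution give M_0 = 35/2, M_1 = -5, M_2 = -43/2.
On [0, 1], s(t) = 1 + 33/4·t - 5/2·t² - 11/4·t³.
With t = 1/4: s(1/4) = 733/256.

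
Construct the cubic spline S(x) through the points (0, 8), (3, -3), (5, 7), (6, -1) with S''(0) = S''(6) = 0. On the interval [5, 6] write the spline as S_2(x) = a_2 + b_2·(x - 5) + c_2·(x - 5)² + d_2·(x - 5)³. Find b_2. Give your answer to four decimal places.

With M_i denoting the second derivative at x_i, h_i = 3, 2, 1, and Δ_i = (y_(i+1) − y_i)/h_i = -11/3, 5, -8:
  3·M_0 + 10·M_1 + 2·M_2 = 6(Δ_1 - Δ_0) = 52
  2·M_1 + 6·M_2 + 1·M_3 = 6(Δ_2 - Δ_1) = -78
Natural end conditions: M_0 = M_3 = 0.
Hence M_0 = 0, M_1 = 117/14, M_2 = -221/14, M_3 = 0.
On [5, 6], with S_2(x) = a_2 + b_2·(x - 5) + c_2·(x - 5)² + d_2·(x - 5)³: c_2 = M_2/2 = -221/28, d_2 = (M_3 - M_2)/(6h_2) = 221/84, b_2 = Δ_2 - h_2(2M_2 + M_3)/6 = -115/42.

-2.7381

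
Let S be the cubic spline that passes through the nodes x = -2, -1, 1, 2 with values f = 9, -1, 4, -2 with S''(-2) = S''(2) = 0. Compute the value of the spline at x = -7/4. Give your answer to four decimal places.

With M_i denoting the second derivative at x_i, h_i = 1, 2, 1, and Δ_i = (y_(i+1) − y_i)/h_i = -10, 5/2, -6:
  1·M_0 + 6·M_1 + 2·M_2 = 6(Δ_1 - Δ_0) = 75
  2·M_1 + 6·M_2 + 1·M_3 = 6(Δ_2 - Δ_1) = -51
Natural end conditions: M_0 = M_3 = 0.
Solving the tridiagonal system: M_0 = 0, M_1 = 69/4, M_2 = -57/4, M_3 = 0.
On [-2, -1], S(x) = 9 - 103/8·(x + 2) + 0·(x + 2)² + 23/8·(x + 2)³.
With (x + 2) = 1/4: S(-7/4) = 2983/512.

5.8262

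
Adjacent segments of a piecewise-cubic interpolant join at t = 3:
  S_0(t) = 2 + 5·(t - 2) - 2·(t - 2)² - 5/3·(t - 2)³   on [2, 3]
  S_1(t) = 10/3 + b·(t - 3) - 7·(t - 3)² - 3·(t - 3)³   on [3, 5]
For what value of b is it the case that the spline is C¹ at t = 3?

-4

S_0'(t) = 5 - 4·(t - 2) - 5·(t - 2)², so S_0'(3) = -4. On the right, S_1'(3) = b, so b = -4.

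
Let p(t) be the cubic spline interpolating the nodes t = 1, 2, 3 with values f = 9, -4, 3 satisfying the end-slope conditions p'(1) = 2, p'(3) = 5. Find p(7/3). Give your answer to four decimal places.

Put σ_i = p'' at the i-th knot. Here h = (1, 1) and Δ = (-13, 7), so the interior equations h_(i-1)·σ_(i-1) + 2(h_(i-1)+h_i)·σ_i + h_i·σ_(i+1) = 6(Δ_i − Δ_(i-1)) read
  1·σ_0 + 4·σ_1 + 1·σ_2 = 6(Δ_1 - Δ_0) = 120
Clamped end conditions give two more equations: 2h_0·σ_0 + h_0·σ_1 = 6(Δ_0 - p'(1)) = -90 and h_1·σ_1 + 2h_1·σ_2 = 6(p'(3) - Δ_1) = -12.
Hence σ_0 = -147/2, σ_1 = 57, σ_2 = -69/2.
On [2, 3], p(t) = -4 - 25/4·(t - 2) + 57/2·(t - 2)² - 61/4·(t - 2)³.
With (t - 2) = 1/3: p(7/3) = -94/27.

-3.4815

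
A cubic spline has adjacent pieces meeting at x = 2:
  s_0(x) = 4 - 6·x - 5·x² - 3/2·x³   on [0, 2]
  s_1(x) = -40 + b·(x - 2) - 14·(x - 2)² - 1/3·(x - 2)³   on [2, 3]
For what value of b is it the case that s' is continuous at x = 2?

s_0'(x) = -6 - 10·x - 9/2·x², so s_0'(2) = -44. On the right, s_1'(2) = b, so b = -44.

-44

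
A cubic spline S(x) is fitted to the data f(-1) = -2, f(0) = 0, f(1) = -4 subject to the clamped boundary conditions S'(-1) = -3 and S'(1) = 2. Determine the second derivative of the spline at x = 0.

-23

Write m_i for S''(x_i). With h_i = 1, 1 and divided differences Δ_i = 2, -4, the continuity of S' gives the tridiagonal system
  1·m_0 + 4·m_1 + 1·m_2 = 6(Δ_1 - Δ_0) = -36
Clamped end conditions give two more equations: 2h_0·m_0 + h_0·m_1 = 6(Δ_0 - S'(-1)) = 30 and h_1·m_1 + 2h_1·m_2 = 6(S'(1) - Δ_1) = 36.
Solving: m_0 = 53/2, m_1 = -23, m_2 = 59/2.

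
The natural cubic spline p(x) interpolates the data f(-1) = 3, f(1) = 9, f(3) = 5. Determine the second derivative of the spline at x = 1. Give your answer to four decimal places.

With σ_i denoting the second derivative at x_i, h_i = 2, 2, and Δ_i = (y_(i+1) − y_i)/h_i = 3, -2:
  2·σ_0 + 8·σ_1 + 2·σ_2 = 6(Δ_1 - Δ_0) = -30
Natural end conditions: σ_0 = σ_2 = 0.
Solving: σ_0 = 0, σ_1 = -15/4, σ_2 = 0.

-3.7500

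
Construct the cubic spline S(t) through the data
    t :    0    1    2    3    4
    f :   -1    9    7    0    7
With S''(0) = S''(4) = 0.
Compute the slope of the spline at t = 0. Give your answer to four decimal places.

12.6071

Let m_i = S''(x_i). Step sizes h_i = 1, 1, 1, 1; slopes of the chords Δ_i = (y_(i+1) - y_i)/h_i = 10, -2, -7, 7.
  1·m_0 + 4·m_1 + 1·m_2 = 6(Δ_1 - Δ_0) = -72
  1·m_1 + 4·m_2 + 1·m_3 = 6(Δ_2 - Δ_1) = -30
  1·m_2 + 4·m_3 + 1·m_4 = 6(Δ_3 - Δ_2) = 84
Natural end conditions: m_0 = m_4 = 0.
Solving the tridiagonal system: m_0 = 0, m_1 = -219/14, m_2 = -66/7, m_3 = 327/14, m_4 = 0.
On [0, 1], S'(t) = b_0 + 2c_0·t + 3d_0·t² with b_0 = Δ_0 - h_0(2m_0 + m_1)/6 = 353/28, c_0 = m_0/2 = 0, d_0 = (m_1 - m_0)/(6h_0) = -73/28. So S'(0) = 353/28.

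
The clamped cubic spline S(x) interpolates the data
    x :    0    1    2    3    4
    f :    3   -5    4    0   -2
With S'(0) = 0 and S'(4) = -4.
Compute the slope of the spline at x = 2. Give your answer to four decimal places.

5.0714

Write m_i for S''(x_i). With h_i = 1, 1, 1, 1 and divided differences Δ_i = -8, 9, -4, -2, the continuity of S' gives the tridiagonal system
  1·m_0 + 4·m_1 + 1·m_2 = 6(Δ_1 - Δ_0) = 102
  1·m_1 + 4·m_2 + 1·m_3 = 6(Δ_2 - Δ_1) = -78
  1·m_2 + 4·m_3 + 1·m_4 = 6(Δ_3 - Δ_2) = 12
Clamped end conditions give two more equations: 2h_0·m_0 + h_0·m_1 = 6(Δ_0 - S'(0)) = -48 and h_3·m_3 + 2h_3·m_4 = 6(S'(4) - Δ_3) = -12.
Solving the tridiagonal system: m_0 = -1315/28, m_1 = 643/14, m_2 = -139/4, m_3 = 211/14, m_4 = -379/28.
On [2, 3], S'(x) = b_2 + 2c_2·(x - 2) + 3d_2·(x - 2)² with b_2 = Δ_2 - h_2(2m_2 + m_3)/6 = 71/14, c_2 = m_2/2 = -139/8, d_2 = (m_3 - m_2)/(6h_2) = 465/56. So S'(2) = 71/14.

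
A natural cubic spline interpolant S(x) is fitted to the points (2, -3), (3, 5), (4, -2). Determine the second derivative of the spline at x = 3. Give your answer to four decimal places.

-22.5000

Put M_i = S'' at the i-th knot. Here h = (1, 1) and Δ = (8, -7), so the interior equations h_(i-1)·M_(i-1) + 2(h_(i-1)+h_i)·M_i + h_i·M_(i+1) = 6(Δ_i − Δ_(i-1)) read
  1·M_0 + 4·M_1 + 1·M_2 = 6(Δ_1 - Δ_0) = -90
Natural end conditions: M_0 = M_2 = 0.
Forward elimination and back-substitution give M_0 = 0, M_1 = -45/2, M_2 = 0.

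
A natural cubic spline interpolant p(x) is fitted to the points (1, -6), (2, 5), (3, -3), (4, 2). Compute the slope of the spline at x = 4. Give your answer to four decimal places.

Let m_i = p''(x_i). Step sizes h_i = 1, 1, 1; slopes of the chords Δ_i = (y_(i+1) - y_i)/h_i = 11, -8, 5.
  1·m_0 + 4·m_1 + 1·m_2 = 6(Δ_1 - Δ_0) = -114
  1·m_1 + 4·m_2 + 1·m_3 = 6(Δ_2 - Δ_1) = 78
Natural end conditions: m_0 = m_3 = 0.
Hence m_0 = 0, m_1 = -178/5, m_2 = 142/5, m_3 = 0.
On [3, 4], p'(x) = b_2 + 2c_2·(x - 3) + 3d_2·(x - 3)² with b_2 = Δ_2 - h_2(2m_2 + m_3)/6 = -67/15, c_2 = m_2/2 = 71/5, d_2 = (m_3 - m_2)/(6h_2) = -71/15. So p'(4) = 146/15.

9.7333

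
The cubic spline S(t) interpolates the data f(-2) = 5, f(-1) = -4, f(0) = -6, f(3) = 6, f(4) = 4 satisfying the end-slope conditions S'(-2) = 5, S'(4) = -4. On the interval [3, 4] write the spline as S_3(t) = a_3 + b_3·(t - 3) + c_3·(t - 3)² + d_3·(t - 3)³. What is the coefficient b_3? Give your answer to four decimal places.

Let M_i = S''(x_i). Step sizes h_i = 1, 1, 3, 1; slopes of the chords Δ_i = (y_(i+1) - y_i)/h_i = -9, -2, 4, -2.
  1·M_0 + 4·M_1 + 1·M_2 = 6(Δ_1 - Δ_0) = 42
  1·M_1 + 8·M_2 + 3·M_3 = 6(Δ_2 - Δ_1) = 36
  3·M_2 + 8·M_3 + 1·M_4 = 6(Δ_3 - Δ_2) = -36
Clamped end conditions give two more equations: 2h_0·M_0 + h_0·M_1 = 6(Δ_0 - S'(-2)) = -84 and h_3·M_3 + 2h_3·M_4 = 6(S'(4) - Δ_3) = -12.
Solving: M_0 = -1016/19, M_1 = 436/19, M_2 = 70/19, M_3 = -104/19, M_4 = -62/19.
On [3, 4], with S_3(t) = a_3 + b_3·(t - 3) + c_3·(t - 3)² + d_3·(t - 3)³: c_3 = M_3/2 = -52/19, d_3 = (M_4 - M_3)/(6h_3) = 7/19, b_3 = Δ_3 - h_3(2M_3 + M_4)/6 = 7/19.

0.3684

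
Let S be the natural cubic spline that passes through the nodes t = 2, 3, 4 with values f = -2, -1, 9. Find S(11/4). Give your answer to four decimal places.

Let M_i = S''(x_i). Step sizes h_i = 1, 1; slopes of the chords Δ_i = (y_(i+1) - y_i)/h_i = 1, 10.
  1·M_0 + 4·M_1 + 1·M_2 = 6(Δ_1 - Δ_0) = 54
Natural end conditions: M_0 = M_2 = 0.
Forward elimination and back-substitution give M_0 = 0, M_1 = 27/2, M_2 = 0.
On [2, 3], S(t) = -2 - 5/4·(t - 2) + 0·(t - 2)² + 9/4·(t - 2)³.
With (t - 2) = 3/4: S(11/4) = -509/256.

-1.9883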